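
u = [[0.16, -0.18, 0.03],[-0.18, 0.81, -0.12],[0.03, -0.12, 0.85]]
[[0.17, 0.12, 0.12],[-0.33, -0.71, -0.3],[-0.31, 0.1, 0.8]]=u@[[0.86, -0.32, 0.41],[-0.28, -0.95, -0.15],[-0.44, -0.01, 0.90]]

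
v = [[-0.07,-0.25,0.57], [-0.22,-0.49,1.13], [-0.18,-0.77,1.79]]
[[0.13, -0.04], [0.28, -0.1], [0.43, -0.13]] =v @ [[-0.08, 0.17],[0.58, -0.27],[0.48, -0.17]]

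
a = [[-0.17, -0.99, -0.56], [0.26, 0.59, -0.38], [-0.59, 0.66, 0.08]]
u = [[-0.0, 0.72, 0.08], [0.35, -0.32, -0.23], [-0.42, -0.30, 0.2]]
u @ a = [[0.14, 0.48, -0.27], [-0.01, -0.69, -0.09], [-0.12, 0.37, 0.37]]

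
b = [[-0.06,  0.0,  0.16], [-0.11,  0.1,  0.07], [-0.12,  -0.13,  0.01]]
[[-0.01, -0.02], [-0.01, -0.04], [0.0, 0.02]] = b @ [[0.04, 0.12], [-0.07, -0.25], [-0.02, -0.07]]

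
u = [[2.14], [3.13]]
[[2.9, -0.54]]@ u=[[4.52]]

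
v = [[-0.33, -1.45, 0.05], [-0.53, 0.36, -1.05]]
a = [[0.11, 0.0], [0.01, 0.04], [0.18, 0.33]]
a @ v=[[-0.04, -0.16, 0.01], [-0.02, -0.0, -0.04], [-0.23, -0.14, -0.34]]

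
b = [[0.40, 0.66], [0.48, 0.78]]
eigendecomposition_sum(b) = [[-0.00, 0.0], [0.0, -0.00]] + [[0.40, 0.66],[0.48, 0.78]]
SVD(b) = [[-0.64, -0.76], [-0.76, 0.64]] @ diag([1.197657687887063, 0.0040078229769211745]) @ [[-0.52,-0.85], [0.85,-0.52]]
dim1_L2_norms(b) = [0.77, 0.92]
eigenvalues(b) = [-0.0, 1.18]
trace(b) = 1.18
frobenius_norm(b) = 1.20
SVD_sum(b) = [[0.4, 0.66],  [0.48, 0.78]] + [[-0.0, 0.00], [0.0, -0.00]]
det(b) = -0.00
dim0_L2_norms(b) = [0.62, 1.02]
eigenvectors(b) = [[-0.85,-0.64], [0.52,-0.77]]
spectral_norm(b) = 1.20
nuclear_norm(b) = 1.20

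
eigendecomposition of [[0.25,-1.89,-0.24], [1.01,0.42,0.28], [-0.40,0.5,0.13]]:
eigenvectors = [[(0.77+0j), 0.77-0.00j, (-0.23+0j)],[0.00-0.55j, 0.00+0.55j, (-0.13+0j)],[(-0.24+0.2j), -0.24-0.20j, (0.96+0j)]]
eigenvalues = [(0.32+1.29j), (0.32-1.29j), (0.16+0j)]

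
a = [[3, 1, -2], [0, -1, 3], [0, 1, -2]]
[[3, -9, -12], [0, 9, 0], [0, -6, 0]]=a @ [[1, -1, -4], [0, 0, 0], [0, 3, 0]]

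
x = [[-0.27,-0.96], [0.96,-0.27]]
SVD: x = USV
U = [[-0.27, 0.96], [0.96, 0.27]]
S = [1.0, 1.0]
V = [[1.0,0.0], [-0.00,-1.0]]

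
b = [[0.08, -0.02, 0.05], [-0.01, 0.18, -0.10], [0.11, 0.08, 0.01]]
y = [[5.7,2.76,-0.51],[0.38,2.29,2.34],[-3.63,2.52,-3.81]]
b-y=[[-5.62,-2.78,0.56],  [-0.39,-2.11,-2.44],  [3.74,-2.44,3.82]]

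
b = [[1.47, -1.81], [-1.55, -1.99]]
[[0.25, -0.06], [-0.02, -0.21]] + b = [[1.72, -1.87],[-1.57, -2.2]]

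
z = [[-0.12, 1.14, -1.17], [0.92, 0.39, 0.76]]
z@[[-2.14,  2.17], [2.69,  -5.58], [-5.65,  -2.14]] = [[9.93, -4.12], [-5.21, -1.81]]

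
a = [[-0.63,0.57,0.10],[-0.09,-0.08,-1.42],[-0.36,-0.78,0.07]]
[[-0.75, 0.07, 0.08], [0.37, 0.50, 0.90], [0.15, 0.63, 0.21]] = a @ [[0.67, -0.64, -0.36], [-0.53, -0.54, -0.16], [-0.27, -0.28, -0.60]]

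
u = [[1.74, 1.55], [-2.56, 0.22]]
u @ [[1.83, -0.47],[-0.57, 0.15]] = [[2.3, -0.59], [-4.81, 1.24]]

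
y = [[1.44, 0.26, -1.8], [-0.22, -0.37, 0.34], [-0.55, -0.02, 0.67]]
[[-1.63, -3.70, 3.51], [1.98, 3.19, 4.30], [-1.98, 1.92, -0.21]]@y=[[-3.46, 0.88, 4.03], [-0.22, -0.75, 0.40], [-3.16, -1.22, 4.08]]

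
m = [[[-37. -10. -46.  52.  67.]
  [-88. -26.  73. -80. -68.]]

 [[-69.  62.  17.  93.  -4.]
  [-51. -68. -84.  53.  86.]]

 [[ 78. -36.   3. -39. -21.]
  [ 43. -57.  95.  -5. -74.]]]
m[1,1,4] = 86.0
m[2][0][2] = 3.0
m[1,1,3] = 53.0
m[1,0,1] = 62.0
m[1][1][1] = -68.0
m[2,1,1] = -57.0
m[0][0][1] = -10.0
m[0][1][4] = -68.0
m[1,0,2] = 17.0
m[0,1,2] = 73.0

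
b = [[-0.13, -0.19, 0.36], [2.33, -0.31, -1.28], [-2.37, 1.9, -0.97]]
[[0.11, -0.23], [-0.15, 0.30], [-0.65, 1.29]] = b @ [[-0.14, 0.28], [-0.52, 1.04], [-0.01, 0.02]]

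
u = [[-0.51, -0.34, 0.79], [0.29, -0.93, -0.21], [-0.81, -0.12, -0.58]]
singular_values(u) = [1.0, 1.0, 1.0]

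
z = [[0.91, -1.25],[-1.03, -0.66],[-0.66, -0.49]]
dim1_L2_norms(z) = [1.55, 1.22, 0.82]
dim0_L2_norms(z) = [1.52, 1.5]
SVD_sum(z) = [[1.19, -0.87], [-0.36, 0.26], [-0.20, 0.14]] + [[-0.28, -0.38], [-0.67, -0.92], [-0.46, -0.63]]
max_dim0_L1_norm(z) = 2.6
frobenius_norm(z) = 2.14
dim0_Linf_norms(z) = [1.03, 1.25]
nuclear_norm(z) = 3.02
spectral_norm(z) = 1.56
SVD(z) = [[-0.95, -0.32],[0.29, -0.78],[0.16, -0.54]] @ diag([1.5564308644116736, 1.462984266595759]) @ [[-0.81,0.59], [0.59,0.81]]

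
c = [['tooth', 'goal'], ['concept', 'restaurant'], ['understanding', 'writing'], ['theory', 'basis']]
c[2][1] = 'writing'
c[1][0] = 'concept'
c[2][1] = 'writing'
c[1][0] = 'concept'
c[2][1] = 'writing'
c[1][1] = 'restaurant'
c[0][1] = 'goal'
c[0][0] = 'tooth'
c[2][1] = 'writing'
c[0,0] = 'tooth'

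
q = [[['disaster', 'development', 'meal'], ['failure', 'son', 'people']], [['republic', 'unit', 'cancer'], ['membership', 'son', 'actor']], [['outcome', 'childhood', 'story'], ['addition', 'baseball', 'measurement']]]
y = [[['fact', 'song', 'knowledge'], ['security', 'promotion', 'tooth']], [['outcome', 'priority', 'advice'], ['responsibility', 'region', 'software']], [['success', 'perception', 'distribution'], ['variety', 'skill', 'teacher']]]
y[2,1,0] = 'variety'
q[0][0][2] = 'meal'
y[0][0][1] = 'song'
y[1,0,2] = 'advice'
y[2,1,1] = 'skill'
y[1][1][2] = 'software'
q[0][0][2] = 'meal'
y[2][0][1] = 'perception'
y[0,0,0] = 'fact'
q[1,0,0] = 'republic'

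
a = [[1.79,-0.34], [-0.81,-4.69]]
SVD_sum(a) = [[-0.01,-0.04], [-0.8,-4.69]] + [[1.8, -0.30], [-0.01, 0.00]]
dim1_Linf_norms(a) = [1.79, 4.69]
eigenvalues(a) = [1.83, -4.73]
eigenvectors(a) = [[0.99, 0.05], [-0.12, 1.0]]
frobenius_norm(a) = 5.10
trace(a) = -2.90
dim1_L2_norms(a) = [1.82, 4.76]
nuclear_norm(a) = 6.58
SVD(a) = [[0.01, 1.00], [1.00, -0.01]] @ diag([4.759546511031296, 1.821707168929689]) @ [[-0.17, -0.99], [0.99, -0.17]]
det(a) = -8.67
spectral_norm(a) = 4.76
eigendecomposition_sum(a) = [[1.82, -0.09], [-0.23, 0.01]] + [[-0.03,-0.25], [-0.58,-4.70]]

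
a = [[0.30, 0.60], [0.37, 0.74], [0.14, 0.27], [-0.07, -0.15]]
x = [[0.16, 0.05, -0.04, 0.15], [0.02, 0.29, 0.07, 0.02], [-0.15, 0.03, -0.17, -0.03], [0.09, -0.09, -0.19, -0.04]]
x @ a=[[0.05, 0.1], [0.12, 0.24], [-0.06, -0.11], [-0.03, -0.06]]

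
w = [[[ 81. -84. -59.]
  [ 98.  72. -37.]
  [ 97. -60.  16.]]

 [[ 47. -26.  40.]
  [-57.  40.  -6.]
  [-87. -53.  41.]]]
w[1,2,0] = -87.0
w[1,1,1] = 40.0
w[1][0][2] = 40.0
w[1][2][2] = 41.0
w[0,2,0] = 97.0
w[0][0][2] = -59.0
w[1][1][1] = 40.0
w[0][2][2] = 16.0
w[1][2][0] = -87.0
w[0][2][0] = 97.0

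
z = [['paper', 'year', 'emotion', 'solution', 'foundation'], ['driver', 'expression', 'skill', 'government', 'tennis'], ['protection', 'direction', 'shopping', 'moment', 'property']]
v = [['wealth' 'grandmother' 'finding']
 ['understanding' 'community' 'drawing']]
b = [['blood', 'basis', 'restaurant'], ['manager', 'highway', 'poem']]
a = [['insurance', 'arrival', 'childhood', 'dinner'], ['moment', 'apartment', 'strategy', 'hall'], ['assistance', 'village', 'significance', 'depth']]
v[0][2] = 'finding'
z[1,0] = 'driver'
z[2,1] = 'direction'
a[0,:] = ['insurance', 'arrival', 'childhood', 'dinner']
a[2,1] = 'village'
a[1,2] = 'strategy'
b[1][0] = 'manager'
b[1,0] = 'manager'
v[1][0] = 'understanding'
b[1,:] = ['manager', 'highway', 'poem']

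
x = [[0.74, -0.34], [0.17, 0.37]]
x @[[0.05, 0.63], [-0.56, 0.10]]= [[0.23, 0.43], [-0.20, 0.14]]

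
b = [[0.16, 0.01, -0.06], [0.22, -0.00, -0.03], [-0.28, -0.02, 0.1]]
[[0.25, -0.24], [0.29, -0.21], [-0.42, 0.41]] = b @[[1.14, -0.66], [-0.73, -0.42], [-1.20, 2.18]]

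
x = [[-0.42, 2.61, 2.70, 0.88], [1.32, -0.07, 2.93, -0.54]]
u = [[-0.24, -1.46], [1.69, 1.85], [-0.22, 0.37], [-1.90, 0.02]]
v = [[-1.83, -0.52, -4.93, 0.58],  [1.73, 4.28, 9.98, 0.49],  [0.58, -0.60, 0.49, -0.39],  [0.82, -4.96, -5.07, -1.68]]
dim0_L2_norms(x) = [1.39, 2.61, 3.98, 1.03]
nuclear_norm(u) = 4.74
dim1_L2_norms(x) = [3.88, 3.26]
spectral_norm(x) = 4.46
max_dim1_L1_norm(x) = 6.61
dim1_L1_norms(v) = [7.86, 16.48, 2.06, 12.53]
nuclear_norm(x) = 6.87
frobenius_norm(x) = 5.07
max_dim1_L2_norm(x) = 3.88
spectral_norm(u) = 3.09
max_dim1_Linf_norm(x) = 2.93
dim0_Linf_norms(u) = [1.9, 1.85]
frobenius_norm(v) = 14.29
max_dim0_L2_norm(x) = 3.98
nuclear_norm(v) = 17.72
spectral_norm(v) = 13.72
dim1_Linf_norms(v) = [4.93, 9.98, 0.6, 5.07]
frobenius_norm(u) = 3.50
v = u @ x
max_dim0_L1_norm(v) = 20.47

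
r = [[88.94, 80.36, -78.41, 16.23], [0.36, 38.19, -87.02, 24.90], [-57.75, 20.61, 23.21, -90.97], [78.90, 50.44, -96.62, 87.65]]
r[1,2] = -87.02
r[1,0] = 0.36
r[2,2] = 23.21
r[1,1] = 38.19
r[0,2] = -78.41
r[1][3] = 24.9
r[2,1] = 20.61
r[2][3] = -90.97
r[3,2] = -96.62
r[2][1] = 20.61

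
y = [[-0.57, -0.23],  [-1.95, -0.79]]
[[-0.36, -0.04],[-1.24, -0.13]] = y @[[0.72, -0.21], [-0.21, 0.68]]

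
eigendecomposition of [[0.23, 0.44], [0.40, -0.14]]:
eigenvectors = [[0.85, -0.56],[0.53, 0.83]]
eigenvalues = [0.5, -0.41]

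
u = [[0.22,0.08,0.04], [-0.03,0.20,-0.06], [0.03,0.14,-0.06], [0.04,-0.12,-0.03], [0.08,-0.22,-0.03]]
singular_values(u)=[0.36, 0.24, 0.1]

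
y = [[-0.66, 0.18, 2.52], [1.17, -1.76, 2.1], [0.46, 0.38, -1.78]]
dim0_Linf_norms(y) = [1.17, 1.76, 2.52]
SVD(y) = [[0.59,-0.62,0.51], [0.67,0.73,0.13], [-0.46,0.27,0.85]] @ diag([3.9042034217090587, 1.9741705665698317, 0.2813293728081794]) @ [[0.05, -0.32, 0.95], [0.71, -0.66, -0.26], [0.71, 0.68, 0.19]]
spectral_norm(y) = 3.90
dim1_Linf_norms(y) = [2.52, 2.1, 1.78]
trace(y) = -4.20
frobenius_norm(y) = 4.38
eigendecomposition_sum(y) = [[0.23,0.08,0.33], [0.20,0.07,0.3], [0.08,0.03,0.12]] + [[-0.95, 1.17, -0.23],[0.92, -1.13, 0.22],[0.43, -0.53, 0.1]] + [[0.07, -1.06, 2.41], [0.04, -0.70, 1.58], [-0.06, 0.88, -2.00]]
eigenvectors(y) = [[-0.72,-0.68,-0.69], [-0.64,0.66,-0.45], [-0.26,0.31,0.57]]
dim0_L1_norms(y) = [2.29, 2.32, 6.4]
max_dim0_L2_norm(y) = 3.73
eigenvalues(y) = [0.42, -1.98, -2.63]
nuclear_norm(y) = 6.16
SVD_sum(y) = [[0.11, -0.73, 2.18],[0.12, -0.83, 2.46],[-0.08, 0.57, -1.69]] + [[-0.87, 0.81, 0.32],[1.02, -0.96, -0.37],[0.37, -0.35, -0.14]] + [[0.10, 0.1, 0.03],[0.03, 0.02, 0.01],[0.17, 0.16, 0.05]]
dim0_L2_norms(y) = [1.42, 1.81, 3.73]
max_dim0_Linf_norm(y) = 2.52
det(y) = 2.17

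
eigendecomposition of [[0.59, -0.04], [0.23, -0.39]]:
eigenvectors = [[0.97, 0.04], [0.23, 1.00]]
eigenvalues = [0.58, -0.38]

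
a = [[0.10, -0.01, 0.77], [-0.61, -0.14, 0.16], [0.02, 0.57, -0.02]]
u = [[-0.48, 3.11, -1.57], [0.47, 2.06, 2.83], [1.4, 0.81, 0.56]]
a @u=[[1.03, 0.91, 0.25], [0.45, -2.06, 0.65], [0.23, 1.22, 1.57]]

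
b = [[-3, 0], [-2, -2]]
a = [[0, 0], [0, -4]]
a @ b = [[0, 0], [8, 8]]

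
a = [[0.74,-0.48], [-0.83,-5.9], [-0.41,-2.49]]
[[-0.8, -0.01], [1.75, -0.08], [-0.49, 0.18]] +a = [[-0.06, -0.49], [0.92, -5.98], [-0.90, -2.31]]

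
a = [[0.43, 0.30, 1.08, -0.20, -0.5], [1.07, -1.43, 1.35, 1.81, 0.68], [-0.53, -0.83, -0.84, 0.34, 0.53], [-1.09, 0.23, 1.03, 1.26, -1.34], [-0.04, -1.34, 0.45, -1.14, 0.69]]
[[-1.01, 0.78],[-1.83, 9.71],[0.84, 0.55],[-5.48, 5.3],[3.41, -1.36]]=a@ [[0.3, -0.40], [-0.3, -0.57], [-0.47, 2.07], [-1.75, 3.26], [1.79, 0.93]]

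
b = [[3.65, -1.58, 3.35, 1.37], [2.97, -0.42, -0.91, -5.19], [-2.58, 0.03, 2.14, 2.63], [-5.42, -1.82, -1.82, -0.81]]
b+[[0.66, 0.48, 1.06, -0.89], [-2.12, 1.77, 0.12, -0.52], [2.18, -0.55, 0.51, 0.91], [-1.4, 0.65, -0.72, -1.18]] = [[4.31, -1.1, 4.41, 0.48],[0.85, 1.35, -0.79, -5.71],[-0.40, -0.52, 2.65, 3.54],[-6.82, -1.17, -2.54, -1.99]]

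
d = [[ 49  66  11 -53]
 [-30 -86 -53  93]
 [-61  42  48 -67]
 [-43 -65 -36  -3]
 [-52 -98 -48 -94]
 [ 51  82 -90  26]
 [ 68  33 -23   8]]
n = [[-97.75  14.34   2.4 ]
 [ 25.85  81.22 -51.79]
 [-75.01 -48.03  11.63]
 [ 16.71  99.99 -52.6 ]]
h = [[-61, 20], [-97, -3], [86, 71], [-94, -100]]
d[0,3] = -53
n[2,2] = 11.63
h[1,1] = -3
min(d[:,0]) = -61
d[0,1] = 66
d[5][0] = 51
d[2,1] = 42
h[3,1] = -100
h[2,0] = 86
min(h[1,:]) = -97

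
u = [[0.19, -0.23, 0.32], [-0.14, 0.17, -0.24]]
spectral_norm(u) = 0.55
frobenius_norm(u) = 0.55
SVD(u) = [[-0.8, 0.60], [0.6, 0.8]] @ diag([0.5454316307314274, 0.002082353873824601]) @ [[-0.43, 0.52, -0.73], [0.56, -0.48, -0.67]]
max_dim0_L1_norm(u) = 0.56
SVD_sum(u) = [[0.19, -0.23, 0.32], [-0.14, 0.17, -0.24]] + [[0.00, -0.00, -0.00], [0.00, -0.0, -0.0]]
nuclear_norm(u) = 0.55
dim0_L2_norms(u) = [0.24, 0.29, 0.4]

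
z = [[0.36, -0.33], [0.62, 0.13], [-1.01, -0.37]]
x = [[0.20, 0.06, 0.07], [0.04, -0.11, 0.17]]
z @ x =[[0.06, 0.06, -0.03], [0.13, 0.02, 0.07], [-0.22, -0.02, -0.13]]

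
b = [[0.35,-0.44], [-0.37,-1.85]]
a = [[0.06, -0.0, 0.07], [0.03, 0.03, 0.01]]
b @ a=[[0.01, -0.01, 0.02], [-0.08, -0.06, -0.04]]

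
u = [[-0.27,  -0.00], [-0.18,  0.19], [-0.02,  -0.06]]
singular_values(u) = [0.35, 0.16]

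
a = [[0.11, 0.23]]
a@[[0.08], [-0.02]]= [[0.00]]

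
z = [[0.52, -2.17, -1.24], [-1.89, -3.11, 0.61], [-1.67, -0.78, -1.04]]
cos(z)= [[-0.45, -0.23, 0.13], [-0.09, -0.6, -0.03], [-0.02, -0.35, -0.12]]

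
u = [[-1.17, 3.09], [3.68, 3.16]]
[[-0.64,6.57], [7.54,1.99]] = u @ [[1.68,-0.97],  [0.43,1.76]]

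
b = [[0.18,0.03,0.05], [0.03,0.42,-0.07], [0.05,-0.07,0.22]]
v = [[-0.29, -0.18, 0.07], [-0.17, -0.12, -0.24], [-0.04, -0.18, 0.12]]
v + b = [[-0.11, -0.15, 0.12],[-0.14, 0.3, -0.31],[0.01, -0.25, 0.34]]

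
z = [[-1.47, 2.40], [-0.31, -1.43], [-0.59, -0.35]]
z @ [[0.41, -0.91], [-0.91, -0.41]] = [[-2.79, 0.35], [1.17, 0.87], [0.08, 0.68]]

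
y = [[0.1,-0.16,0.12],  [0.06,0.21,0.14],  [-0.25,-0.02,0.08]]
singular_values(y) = [0.28, 0.27, 0.2]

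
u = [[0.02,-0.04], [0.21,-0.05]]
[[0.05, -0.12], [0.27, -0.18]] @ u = [[-0.02,0.00],[-0.03,-0.00]]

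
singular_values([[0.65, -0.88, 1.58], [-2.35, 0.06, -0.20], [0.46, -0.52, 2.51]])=[3.35, 2.15, 0.44]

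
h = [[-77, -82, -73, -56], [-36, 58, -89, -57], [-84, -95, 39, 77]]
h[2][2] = 39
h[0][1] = -82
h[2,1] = -95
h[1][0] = -36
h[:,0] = [-77, -36, -84]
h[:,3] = [-56, -57, 77]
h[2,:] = [-84, -95, 39, 77]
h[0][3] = -56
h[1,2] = -89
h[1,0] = -36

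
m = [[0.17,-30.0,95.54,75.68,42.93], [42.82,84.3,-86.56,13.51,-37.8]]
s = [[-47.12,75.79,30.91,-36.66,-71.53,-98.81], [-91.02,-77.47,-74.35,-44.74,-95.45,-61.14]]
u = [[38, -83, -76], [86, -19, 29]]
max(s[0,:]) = 75.79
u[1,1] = -19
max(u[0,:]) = 38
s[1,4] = -95.45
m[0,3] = 75.68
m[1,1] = 84.3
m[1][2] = -86.56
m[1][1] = 84.3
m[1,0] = 42.82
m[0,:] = [0.17, -30.0, 95.54, 75.68, 42.93]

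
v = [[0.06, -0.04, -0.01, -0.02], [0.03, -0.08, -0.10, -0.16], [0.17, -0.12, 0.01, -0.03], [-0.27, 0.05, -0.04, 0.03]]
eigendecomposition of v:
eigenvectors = [[(0.2+0j),(-0.12-0.07j),(-0.12+0.07j),-0.19+0.00j], [(0.86+0j),-0.31+0.34j,(-0.31-0.34j),-0.19+0.00j], [(0.45+0j),-0.41-0.34j,(-0.41+0.34j),0.85+0.00j], [(0.15+0j),(0.7+0j),0.70-0.00j,(-0.45+0j)]]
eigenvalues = [(-0.15+0j), (0.08+0.07j), (0.08-0.07j), (0.02+0j)]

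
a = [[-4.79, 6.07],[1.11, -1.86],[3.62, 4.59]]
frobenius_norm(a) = 9.93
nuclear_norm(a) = 13.78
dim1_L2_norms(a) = [7.73, 2.17, 5.85]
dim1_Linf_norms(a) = [6.07, 1.86, 4.59]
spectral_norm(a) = 8.26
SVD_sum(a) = [[-3.20,6.82], [0.92,-1.95], [-1.11,2.37]] + [[-1.59, -0.75], [0.19, 0.09], [4.73, 2.22]]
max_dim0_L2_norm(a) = 7.83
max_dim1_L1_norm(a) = 10.86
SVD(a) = [[0.91, 0.32], [-0.26, -0.04], [0.32, -0.95]] @ diag([8.258089096099289, 5.518801000297622]) @ [[-0.43, 0.91],  [-0.91, -0.43]]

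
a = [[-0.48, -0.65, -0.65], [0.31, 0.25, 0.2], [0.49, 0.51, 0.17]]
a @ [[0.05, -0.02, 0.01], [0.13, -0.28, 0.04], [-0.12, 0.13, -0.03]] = [[-0.03, 0.11, -0.01], [0.02, -0.05, 0.01], [0.07, -0.13, 0.02]]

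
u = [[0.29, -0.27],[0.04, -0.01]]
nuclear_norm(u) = 0.42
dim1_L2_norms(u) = [0.4, 0.04]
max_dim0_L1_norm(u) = 0.33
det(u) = 0.01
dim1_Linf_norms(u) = [0.29, 0.04]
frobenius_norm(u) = 0.40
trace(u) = 0.28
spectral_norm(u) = 0.40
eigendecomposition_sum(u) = [[0.30, -0.31], [0.05, -0.05]] + [[-0.01, 0.04], [-0.01, 0.04]]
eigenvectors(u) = [[0.99, 0.72], [0.15, 0.69]]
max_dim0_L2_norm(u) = 0.29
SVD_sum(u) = [[0.29, -0.27], [0.03, -0.02]] + [[-0.0, -0.0], [0.01, 0.01]]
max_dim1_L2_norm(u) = 0.4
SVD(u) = [[-1.0,-0.09], [-0.09,1.00]] @ diag([0.39787656745641214, 0.019855404027696245]) @ [[-0.73, 0.68],[0.68, 0.73]]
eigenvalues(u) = [0.25, 0.03]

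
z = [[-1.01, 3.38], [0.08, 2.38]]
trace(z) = 1.37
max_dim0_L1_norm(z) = 5.76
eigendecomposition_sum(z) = [[-1.06, 1.04], [0.02, -0.02]] + [[0.05, 2.34], [0.06, 2.40]]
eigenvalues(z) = [-1.09, 2.46]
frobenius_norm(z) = 4.26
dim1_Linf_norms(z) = [3.38, 2.38]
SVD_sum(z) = [[-0.67, 3.45], [-0.44, 2.28]] + [[-0.34, -0.07], [0.52, 0.10]]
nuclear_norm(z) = 4.84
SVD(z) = [[0.83, 0.55],[0.55, -0.83]] @ diag([4.208507127639474, 0.6354272236910625]) @ [[-0.19, 0.98],[-0.98, -0.19]]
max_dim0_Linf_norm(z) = 3.38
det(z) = -2.67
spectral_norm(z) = 4.21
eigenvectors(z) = [[-1.0, -0.70], [0.02, -0.72]]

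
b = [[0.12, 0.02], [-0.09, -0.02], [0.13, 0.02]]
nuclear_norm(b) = 0.21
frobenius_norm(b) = 0.20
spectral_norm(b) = 0.20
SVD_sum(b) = [[0.12, 0.02], [-0.09, -0.02], [0.13, 0.02]] + [[0.00, -0.00], [0.00, -0.0], [0.0, -0.0]]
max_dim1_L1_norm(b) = 0.15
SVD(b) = [[-0.60, -0.14],  [0.46, -0.87],  [-0.65, -0.48]] @ diag([0.20143080214870293, 0.005062800186665116]) @ [[-0.99, -0.17], [-0.17, 0.99]]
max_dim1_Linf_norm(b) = 0.13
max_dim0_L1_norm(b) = 0.34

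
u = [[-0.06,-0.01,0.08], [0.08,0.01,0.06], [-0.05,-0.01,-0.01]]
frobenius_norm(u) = 0.15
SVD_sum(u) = [[-0.05, -0.01, -0.01], [0.09, 0.01, 0.02], [-0.05, -0.01, -0.01]] + [[-0.01,  -0.0,  0.09], [-0.01,  -0.00,  0.04], [0.0,  0.00,  -0.00]] + [[-0.00,0.0,0.0], [0.00,-0.00,-0.0], [0.0,-0.0,-0.00]]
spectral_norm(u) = 0.11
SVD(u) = [[-0.41,-0.89,-0.20], [0.79,-0.45,0.41], [-0.46,0.01,0.89]] @ diag([0.11345478814938269, 0.1001003083063781, 0.0028176804195538608]) @ [[0.97, 0.15, 0.17], [0.17, 0.04, -0.99], [0.15, -0.99, -0.02]]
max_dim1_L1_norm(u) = 0.15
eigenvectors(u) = [[(-0.08+0.51j), -0.08-0.51j, (-0.2+0j)], [(0.76+0j), 0.76-0.00j, (0.98+0j)], [-0.36+0.14j, (-0.36-0.14j), -0.01+0.00j]]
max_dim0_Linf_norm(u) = 0.08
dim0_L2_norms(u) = [0.11, 0.02, 0.1]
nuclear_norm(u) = 0.22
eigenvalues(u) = [(-0.03+0.07j), (-0.03-0.07j), (-0.01+0j)]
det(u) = -0.00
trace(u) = -0.06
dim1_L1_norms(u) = [0.15, 0.15, 0.07]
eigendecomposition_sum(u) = [[(-0.03+0.02j), -0.01+0.00j, 0.04+0.03j],[(0.04+0.04j), (0.01+0.01j), 0.04-0.06j],[-0.02-0.01j, -0.01-0.00j, (-0.01+0.04j)]] + [[-0.03-0.02j, -0.01-0.00j, (0.04-0.03j)], [0.04-0.04j, 0.01-0.01j, (0.04+0.06j)], [-0.02+0.01j, -0.01+0.00j, -0.01-0.04j]] + [[(-0-0j), 0.00+0.00j, 0j], [0j, (-0.01-0j), -0.01-0.00j], [(-0-0j), 0.00+0.00j, 0j]]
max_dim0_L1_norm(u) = 0.19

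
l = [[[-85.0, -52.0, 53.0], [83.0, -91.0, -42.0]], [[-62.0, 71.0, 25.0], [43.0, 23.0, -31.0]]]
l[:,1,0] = [83.0, 43.0]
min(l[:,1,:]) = -91.0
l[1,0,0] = -62.0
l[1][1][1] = 23.0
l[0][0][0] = -85.0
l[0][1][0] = 83.0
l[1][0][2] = 25.0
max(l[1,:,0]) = 43.0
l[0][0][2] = 53.0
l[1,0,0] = -62.0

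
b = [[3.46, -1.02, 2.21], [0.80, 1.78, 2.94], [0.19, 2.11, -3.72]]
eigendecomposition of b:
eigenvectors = [[0.37+0.35j, 0.37-0.35j, -0.29+0.00j], [(0.82+0j), 0.82-0.00j, -0.37+0.00j], [0.26-0.00j, 0.26+0.00j, 0.88+0.00j]]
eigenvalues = [(3.09+0.33j), (3.09-0.33j), (-4.66+0j)]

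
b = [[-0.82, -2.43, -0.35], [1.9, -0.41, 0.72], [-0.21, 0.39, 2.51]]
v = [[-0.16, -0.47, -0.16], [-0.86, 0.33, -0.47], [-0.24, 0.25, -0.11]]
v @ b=[[-0.73,0.52,-0.68],[1.43,1.77,-0.64],[0.69,0.44,-0.01]]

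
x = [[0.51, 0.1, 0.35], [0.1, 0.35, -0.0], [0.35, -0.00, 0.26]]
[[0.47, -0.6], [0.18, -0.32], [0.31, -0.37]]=x@[[0.35,-1.37], [0.40,-0.53], [0.73,0.44]]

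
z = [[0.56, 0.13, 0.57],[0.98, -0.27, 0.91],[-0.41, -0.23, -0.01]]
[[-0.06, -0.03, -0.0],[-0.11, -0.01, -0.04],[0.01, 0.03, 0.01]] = z @ [[-0.04, -0.03, -0.06], [0.03, -0.07, 0.07], [-0.07, 0.0, 0.04]]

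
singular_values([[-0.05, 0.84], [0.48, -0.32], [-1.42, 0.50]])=[1.65, 0.75]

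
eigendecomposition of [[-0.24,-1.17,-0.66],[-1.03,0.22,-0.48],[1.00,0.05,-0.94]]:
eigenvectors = [[(-0.56+0j), (-0.06+0.56j), -0.06-0.56j], [0.79+0.00j, (-0.06+0.42j), (-0.06-0.42j)], [-0.25+0.00j, 0.71+0.00j, (0.71-0j)]]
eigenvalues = [(1.11+0j), (-1.03+0.82j), (-1.03-0.82j)]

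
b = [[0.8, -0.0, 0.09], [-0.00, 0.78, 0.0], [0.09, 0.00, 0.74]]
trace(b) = 2.32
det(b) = 0.46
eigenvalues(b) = [0.86, 0.68, 0.78]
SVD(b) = [[-0.81, 0.0, -0.58],[0.0, 1.0, 0.00],[-0.58, 0.0, 0.81]] @ diag([0.8648683298050514, 0.78, 0.6751316701949487]) @ [[-0.81, 0.00, -0.58], [-0.0, 1.00, 0.0], [-0.58, 0.0, 0.81]]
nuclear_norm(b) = 2.32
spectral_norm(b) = 0.86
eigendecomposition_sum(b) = [[0.57, 0.00, 0.41], [0.0, 0.00, 0.0], [0.41, 0.00, 0.3]] + [[0.23, 0.0, -0.32], [0.0, 0.0, 0.0], [-0.32, 0.0, 0.44]] + [[0.00, 0.0, 0.0],[0.00, 0.78, 0.00],[0.00, 0.0, 0.00]]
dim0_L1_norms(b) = [0.89, 0.78, 0.83]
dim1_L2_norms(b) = [0.81, 0.78, 0.75]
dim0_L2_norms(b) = [0.81, 0.78, 0.75]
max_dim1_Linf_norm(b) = 0.8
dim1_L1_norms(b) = [0.89, 0.78, 0.83]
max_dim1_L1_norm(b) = 0.89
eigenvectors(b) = [[0.81,-0.58,0.00], [0.00,0.00,1.0], [0.58,0.81,0.00]]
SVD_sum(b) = [[0.57, 0.0, 0.41], [0.0, 0.00, 0.00], [0.41, 0.00, 0.3]] + [[0.0, 0.00, 0.0], [0.0, 0.78, 0.0], [0.0, 0.0, 0.00]] + [[0.23, 0.0, -0.32], [0.0, 0.0, 0.00], [-0.32, 0.0, 0.44]]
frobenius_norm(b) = 1.35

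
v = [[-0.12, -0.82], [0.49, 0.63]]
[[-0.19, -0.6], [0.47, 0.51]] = v@[[0.8,0.12], [0.12,0.72]]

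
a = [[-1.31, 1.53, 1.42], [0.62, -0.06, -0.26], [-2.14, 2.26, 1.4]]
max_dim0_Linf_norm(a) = 2.26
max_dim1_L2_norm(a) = 3.41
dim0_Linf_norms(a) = [2.14, 2.26, 1.42]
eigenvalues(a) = [(-0.27+1.04j), (-0.27-1.04j), (0.58+0j)]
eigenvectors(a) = [[-0.40+0.38j, -0.40-0.38j, (0.74+0j)], [0.22-0.01j, (0.22+0.01j), 0.56+0.00j], [-0.81+0.00j, (-0.81-0j), 0.38+0.00j]]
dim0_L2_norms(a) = [2.58, 2.73, 2.01]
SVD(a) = [[-0.58, -0.55, -0.61], [0.13, -0.79, 0.60], [-0.81, 0.27, 0.53]] @ diag([4.2252119893303846, 0.43982027103643423, 0.3610287722664098]) @ [[0.61, -0.64, -0.47], [-0.79, -0.42, -0.45], [0.09, 0.64, -0.76]]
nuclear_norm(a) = 5.03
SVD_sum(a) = [[-1.48, 1.57, 1.15], [0.33, -0.34, -0.25], [-2.06, 2.19, 1.60]] + [[0.19, 0.1, 0.11], [0.28, 0.15, 0.16], [-0.09, -0.05, -0.05]] + [[-0.02, -0.14, 0.17], [0.02, 0.14, -0.16], [0.02, 0.12, -0.15]]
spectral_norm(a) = 4.23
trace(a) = 0.03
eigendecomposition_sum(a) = [[(-0.67+0.36j),0.45-0.48j,0.63+0.01j], [(0.3+0.07j),-0.27+0.03j,(-0.19-0.17j)], [(-1.08-0.29j),0.97-0.05j,(0.66+0.65j)]] + [[-0.67-0.36j, (0.45+0.48j), (0.63-0.01j)],[(0.3-0.07j), -0.27-0.03j, -0.19+0.17j],[(-1.08+0.29j), (0.97+0.05j), 0.66-0.65j]] + [[(0.02-0j), (0.63+0j), (0.16+0j)],  [(0.02-0j), 0.48+0.00j, 0.12+0.00j],  [(0.01-0j), 0.32+0.00j, (0.08+0j)]]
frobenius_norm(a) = 4.26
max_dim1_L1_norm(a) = 5.8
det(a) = 0.67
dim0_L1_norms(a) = [4.07, 3.85, 3.08]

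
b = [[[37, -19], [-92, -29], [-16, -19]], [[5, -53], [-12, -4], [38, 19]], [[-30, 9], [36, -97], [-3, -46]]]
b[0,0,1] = -19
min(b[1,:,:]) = -53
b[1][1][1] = -4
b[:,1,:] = [[-92, -29], [-12, -4], [36, -97]]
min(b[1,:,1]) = -53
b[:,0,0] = [37, 5, -30]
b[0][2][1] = -19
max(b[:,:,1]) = 19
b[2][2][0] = -3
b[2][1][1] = -97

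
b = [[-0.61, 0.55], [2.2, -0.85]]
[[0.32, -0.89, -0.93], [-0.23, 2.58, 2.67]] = b@[[0.21, 0.96, 0.98],[0.82, -0.55, -0.6]]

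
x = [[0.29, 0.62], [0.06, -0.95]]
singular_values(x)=[1.14, 0.27]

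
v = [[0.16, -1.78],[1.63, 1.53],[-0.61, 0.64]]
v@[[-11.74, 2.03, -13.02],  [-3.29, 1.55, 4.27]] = [[3.98, -2.43, -9.68],[-24.17, 5.68, -14.69],[5.06, -0.25, 10.68]]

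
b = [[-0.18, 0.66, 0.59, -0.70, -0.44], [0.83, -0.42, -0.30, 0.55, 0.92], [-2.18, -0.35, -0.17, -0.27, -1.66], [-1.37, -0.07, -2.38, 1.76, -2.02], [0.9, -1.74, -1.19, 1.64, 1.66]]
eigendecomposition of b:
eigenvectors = [[(-0.27+0j),(-0.19-0.04j),(-0.19+0.04j),(-0.26+0j),0.56+0.00j],[(0.35+0j),(0.25-0.1j),0.25+0.10j,(0.22+0j),-0.51+0.00j],[(-0.48+0j),(-0.32+0.37j),-0.32-0.37j,(-0.63+0j),(0.17+0j)],[0.09+0.00j,-0.25+0.50j,(-0.25-0.5j),(-0.53+0j),-0.08+0.00j],[(0.75+0j),(0.58+0j),0.58-0.00j,(0.45+0j),-0.63+0.00j]]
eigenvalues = [(1.5+0j), (0.56+0.9j), (0.56-0.9j), (0.02+0j), 0j]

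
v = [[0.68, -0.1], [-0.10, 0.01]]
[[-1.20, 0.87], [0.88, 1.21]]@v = [[-0.9, 0.13],[0.48, -0.08]]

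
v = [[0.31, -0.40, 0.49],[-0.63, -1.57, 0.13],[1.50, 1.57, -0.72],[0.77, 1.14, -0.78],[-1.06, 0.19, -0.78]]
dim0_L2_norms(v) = [2.11, 2.53, 1.41]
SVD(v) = [[0.09, 0.43, -0.00],  [0.5, 0.05, -0.86],  [-0.71, 0.12, -0.37],  [-0.48, -0.17, -0.35],  [0.07, -0.88, -0.03]] @ diag([3.1990230640737485, 1.4980596762094966, 0.6318770782670505]) @ [[-0.56, -0.77, 0.29],[0.72, -0.28, 0.63],[-0.41, 0.57, 0.72]]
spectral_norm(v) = 3.20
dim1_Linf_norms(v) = [0.49, 1.57, 1.57, 1.14, 1.06]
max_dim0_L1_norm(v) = 4.87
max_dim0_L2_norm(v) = 2.53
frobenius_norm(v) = 3.59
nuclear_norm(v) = 5.33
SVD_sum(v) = [[-0.16, -0.22, 0.08], [-0.90, -1.24, 0.47], [1.27, 1.75, -0.67], [0.87, 1.19, -0.45], [-0.12, -0.17, 0.06]] + [[0.47, -0.18, 0.41], [0.05, -0.02, 0.05], [0.13, -0.05, 0.11], [-0.19, 0.07, -0.17], [-0.94, 0.37, -0.83]] + [[0.0, -0.0, -0.0], [0.22, -0.31, -0.39], [0.10, -0.13, -0.17], [0.09, -0.13, -0.16], [0.01, -0.01, -0.01]]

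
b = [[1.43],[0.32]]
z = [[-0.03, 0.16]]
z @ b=[[0.01]]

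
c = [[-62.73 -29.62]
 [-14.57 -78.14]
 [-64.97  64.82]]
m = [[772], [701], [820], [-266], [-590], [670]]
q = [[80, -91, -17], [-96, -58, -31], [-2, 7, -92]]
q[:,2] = [-17, -31, -92]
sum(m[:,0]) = 2107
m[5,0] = 670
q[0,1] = -91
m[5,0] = 670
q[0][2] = -17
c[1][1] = -78.14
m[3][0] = -266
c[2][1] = 64.82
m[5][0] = 670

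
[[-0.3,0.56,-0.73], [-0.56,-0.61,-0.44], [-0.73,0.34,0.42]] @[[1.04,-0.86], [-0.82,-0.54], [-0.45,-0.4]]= [[-0.44, 0.25], [0.12, 0.99], [-1.23, 0.28]]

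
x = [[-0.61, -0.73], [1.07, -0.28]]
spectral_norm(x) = 1.24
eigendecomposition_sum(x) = [[(-0.3+0.39j),-0.36-0.19j], [0.53+0.27j,-0.14+0.48j]] + [[-0.30-0.39j,(-0.36+0.19j)], [(0.53-0.27j),(-0.14-0.48j)]]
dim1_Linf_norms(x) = [0.73, 1.07]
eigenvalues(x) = [(-0.44+0.87j), (-0.44-0.87j)]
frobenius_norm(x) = 1.46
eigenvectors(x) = [[0.12-0.63j, (0.12+0.63j)], [(-0.77+0j), (-0.77-0j)]]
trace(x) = -0.89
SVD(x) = [[-0.58, 0.82],[0.82, 0.58]] @ diag([1.2409116368713515, 0.7670973272520659]) @ [[0.99, 0.16], [0.16, -0.99]]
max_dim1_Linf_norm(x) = 1.07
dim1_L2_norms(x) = [0.95, 1.11]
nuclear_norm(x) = 2.01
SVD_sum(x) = [[-0.71, -0.11], [1.00, 0.16]] + [[0.10, -0.62], [0.07, -0.44]]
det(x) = 0.95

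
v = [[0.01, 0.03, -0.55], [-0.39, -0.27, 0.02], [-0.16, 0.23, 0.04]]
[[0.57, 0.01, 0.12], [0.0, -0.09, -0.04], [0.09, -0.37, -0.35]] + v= [[0.58, 0.04, -0.43], [-0.39, -0.36, -0.02], [-0.07, -0.14, -0.31]]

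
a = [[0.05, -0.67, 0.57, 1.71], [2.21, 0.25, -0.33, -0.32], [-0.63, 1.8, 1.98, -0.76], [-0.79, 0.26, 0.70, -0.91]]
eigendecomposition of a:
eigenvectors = [[(0.32+0j), 0.16-0.52j, 0.16+0.52j, (-0.28+0j)],[(0.2+0j), -0.62+0.00j, (-0.62-0j), (0.7+0j)],[(0.91+0j), 0.40+0.30j, 0.40-0.30j, (-0.39+0j)],[0.15+0.00j, (0.25+0.11j), 0.25-0.11j, (0.52+0j)]]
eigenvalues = [(2.03+0j), 2.07j, -2.07j, (-0.67+0j)]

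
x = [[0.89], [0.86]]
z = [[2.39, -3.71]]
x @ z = [[2.13, -3.30],[2.06, -3.19]]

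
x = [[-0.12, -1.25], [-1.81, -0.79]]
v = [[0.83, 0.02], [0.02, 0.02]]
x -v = [[-0.95,-1.27], [-1.83,-0.81]]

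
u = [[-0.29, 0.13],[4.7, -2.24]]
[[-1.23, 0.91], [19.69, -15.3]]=u @ [[4.8, -1.12], [1.28, 4.48]]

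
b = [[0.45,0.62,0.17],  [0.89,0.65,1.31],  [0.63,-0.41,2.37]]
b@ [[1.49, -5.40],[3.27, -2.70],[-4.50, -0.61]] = [[1.93, -4.21], [-2.44, -7.36], [-11.07, -3.74]]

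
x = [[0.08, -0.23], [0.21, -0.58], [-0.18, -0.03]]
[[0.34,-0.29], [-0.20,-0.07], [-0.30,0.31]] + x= [[0.42, -0.52], [0.01, -0.65], [-0.48, 0.28]]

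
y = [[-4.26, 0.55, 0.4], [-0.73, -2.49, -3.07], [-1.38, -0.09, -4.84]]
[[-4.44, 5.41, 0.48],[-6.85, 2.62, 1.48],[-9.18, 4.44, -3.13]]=y @ [[1.25, -1.32, -0.23], [0.5, -0.0, -1.44], [1.53, -0.54, 0.74]]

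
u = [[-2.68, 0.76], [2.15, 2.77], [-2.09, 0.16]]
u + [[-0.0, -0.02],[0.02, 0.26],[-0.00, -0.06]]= [[-2.68, 0.74], [2.17, 3.03], [-2.09, 0.10]]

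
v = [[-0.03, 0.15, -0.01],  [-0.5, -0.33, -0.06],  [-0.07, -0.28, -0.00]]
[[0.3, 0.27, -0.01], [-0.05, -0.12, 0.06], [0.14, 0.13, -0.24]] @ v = [[-0.14, -0.04, -0.02], [0.06, 0.02, 0.01], [-0.05, 0.05, -0.01]]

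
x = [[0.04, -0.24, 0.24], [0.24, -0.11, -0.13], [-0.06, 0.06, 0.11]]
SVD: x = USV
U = [[0.99, 0.04, 0.09], [0.07, -0.92, -0.39], [0.07, 0.40, -0.91]]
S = [0.34, 0.32, 0.06]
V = [[0.15, -0.71, 0.69], [-0.76, 0.36, 0.54], [-0.63, -0.61, -0.48]]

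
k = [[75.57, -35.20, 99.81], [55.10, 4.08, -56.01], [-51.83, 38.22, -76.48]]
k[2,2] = -76.48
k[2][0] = -51.83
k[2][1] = 38.22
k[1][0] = 55.1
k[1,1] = 4.08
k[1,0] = 55.1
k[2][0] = -51.83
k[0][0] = 75.57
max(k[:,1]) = 38.22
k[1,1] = 4.08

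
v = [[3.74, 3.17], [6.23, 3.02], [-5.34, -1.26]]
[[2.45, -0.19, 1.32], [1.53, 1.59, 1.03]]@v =[[0.93, 5.53], [10.13, 8.35]]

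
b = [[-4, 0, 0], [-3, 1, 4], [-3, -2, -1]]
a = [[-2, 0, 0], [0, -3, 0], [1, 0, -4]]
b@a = [[8, 0, 0], [10, -3, -16], [5, 6, 4]]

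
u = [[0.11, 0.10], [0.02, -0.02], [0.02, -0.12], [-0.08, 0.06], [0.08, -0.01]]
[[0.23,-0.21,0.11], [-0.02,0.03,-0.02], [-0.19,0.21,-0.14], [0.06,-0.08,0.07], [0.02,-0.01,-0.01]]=u @ [[0.52,-0.31,-0.01],  [1.69,-1.78,1.15]]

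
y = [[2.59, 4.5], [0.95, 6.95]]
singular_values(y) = [8.58, 1.6]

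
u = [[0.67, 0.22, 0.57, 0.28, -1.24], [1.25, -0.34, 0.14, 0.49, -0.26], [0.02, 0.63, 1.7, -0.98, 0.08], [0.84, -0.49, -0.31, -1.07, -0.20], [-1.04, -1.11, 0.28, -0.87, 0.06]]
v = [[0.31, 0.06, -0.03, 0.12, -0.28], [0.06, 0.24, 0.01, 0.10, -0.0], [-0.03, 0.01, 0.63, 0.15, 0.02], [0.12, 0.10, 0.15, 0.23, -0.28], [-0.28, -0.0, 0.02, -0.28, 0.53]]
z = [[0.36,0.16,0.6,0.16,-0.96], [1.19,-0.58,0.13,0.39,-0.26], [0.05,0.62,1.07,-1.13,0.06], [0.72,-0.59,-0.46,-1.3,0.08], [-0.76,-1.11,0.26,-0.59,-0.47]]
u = v + z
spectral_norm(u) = 2.27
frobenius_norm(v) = 1.14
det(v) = -0.00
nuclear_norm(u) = 7.83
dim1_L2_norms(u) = [1.56, 1.42, 2.06, 1.49, 1.78]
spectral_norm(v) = 0.88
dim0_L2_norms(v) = [0.44, 0.27, 0.65, 0.42, 0.66]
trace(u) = 1.02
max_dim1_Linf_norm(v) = 0.63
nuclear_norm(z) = 7.17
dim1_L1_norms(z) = [2.24, 2.55, 2.93, 3.15, 3.19]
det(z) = -3.82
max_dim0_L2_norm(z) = 1.87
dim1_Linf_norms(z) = [0.96, 1.19, 1.13, 1.3, 1.11]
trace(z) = -0.92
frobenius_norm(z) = 3.39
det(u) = -6.08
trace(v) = 1.94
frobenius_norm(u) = 3.75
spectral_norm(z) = 1.94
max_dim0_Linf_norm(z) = 1.3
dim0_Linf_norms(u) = [1.25, 1.11, 1.7, 1.07, 1.24]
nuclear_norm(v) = 1.95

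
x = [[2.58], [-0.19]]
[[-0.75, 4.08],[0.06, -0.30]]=x @[[-0.29,1.58]]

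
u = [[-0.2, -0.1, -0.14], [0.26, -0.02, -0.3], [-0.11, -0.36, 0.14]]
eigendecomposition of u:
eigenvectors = [[0.08+0.00j,(-0.7+0j),(-0.7-0j)], [(0.6+0j),(0.06+0.53j),(0.06-0.53j)], [(-0.8+0j),(-0.29+0.38j),-0.29-0.38j]]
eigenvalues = [(0.42+0j), (-0.25+0.15j), (-0.25-0.15j)]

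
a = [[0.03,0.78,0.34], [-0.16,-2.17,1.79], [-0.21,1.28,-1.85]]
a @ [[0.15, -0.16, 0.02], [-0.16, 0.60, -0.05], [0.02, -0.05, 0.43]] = [[-0.11, 0.45, 0.11], [0.36, -1.37, 0.88], [-0.27, 0.89, -0.86]]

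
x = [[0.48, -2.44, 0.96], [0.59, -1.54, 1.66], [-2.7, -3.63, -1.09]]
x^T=[[0.48, 0.59, -2.70],[-2.44, -1.54, -3.63],[0.96, 1.66, -1.09]]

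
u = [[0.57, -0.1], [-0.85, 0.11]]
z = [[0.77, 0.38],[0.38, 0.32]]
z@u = [[0.12, -0.04], [-0.06, -0.0]]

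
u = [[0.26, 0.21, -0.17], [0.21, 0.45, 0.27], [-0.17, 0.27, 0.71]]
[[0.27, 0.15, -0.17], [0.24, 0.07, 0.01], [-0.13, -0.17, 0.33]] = u@ [[0.87, 0.16, -0.04],[0.16, 0.27, -0.31],[-0.04, -0.31, 0.57]]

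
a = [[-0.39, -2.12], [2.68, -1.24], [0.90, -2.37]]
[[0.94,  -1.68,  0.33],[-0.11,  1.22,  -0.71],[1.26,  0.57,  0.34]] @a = [[-4.57,  -0.69], [2.67,  0.4], [1.34,  -4.18]]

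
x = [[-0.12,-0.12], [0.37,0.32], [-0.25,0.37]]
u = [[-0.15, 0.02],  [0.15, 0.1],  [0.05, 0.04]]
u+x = [[-0.27, -0.10], [0.52, 0.42], [-0.2, 0.41]]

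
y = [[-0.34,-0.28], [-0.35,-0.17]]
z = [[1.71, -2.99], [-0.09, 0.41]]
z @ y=[[0.47, 0.03], [-0.11, -0.04]]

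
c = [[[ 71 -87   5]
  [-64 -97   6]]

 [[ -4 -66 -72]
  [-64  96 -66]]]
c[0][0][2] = 5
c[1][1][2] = -66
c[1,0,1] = -66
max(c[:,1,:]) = 96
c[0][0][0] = 71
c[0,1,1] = -97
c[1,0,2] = -72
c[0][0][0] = 71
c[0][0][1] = -87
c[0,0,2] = 5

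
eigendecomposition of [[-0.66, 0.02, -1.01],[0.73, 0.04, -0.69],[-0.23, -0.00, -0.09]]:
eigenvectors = [[0.85,-0.14,-0.01], [-0.47,-0.98,1.00], [0.23,0.11,0.03]]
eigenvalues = [-0.94, 0.22, 0.01]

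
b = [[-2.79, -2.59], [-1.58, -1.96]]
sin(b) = [[0.46,0.80], [0.49,0.2]]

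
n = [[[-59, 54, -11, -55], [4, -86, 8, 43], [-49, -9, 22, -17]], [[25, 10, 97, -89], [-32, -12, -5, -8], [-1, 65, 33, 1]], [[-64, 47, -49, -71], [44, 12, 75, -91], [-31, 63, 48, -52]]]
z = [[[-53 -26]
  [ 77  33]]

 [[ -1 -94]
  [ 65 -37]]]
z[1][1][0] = 65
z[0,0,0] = -53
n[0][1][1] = -86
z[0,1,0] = 77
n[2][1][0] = 44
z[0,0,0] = -53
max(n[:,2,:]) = 65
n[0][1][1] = -86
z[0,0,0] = -53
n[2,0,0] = -64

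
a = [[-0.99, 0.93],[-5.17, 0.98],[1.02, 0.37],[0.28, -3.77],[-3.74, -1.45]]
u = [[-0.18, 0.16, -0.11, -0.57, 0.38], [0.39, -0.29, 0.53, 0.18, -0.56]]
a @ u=[[0.54, -0.43, 0.6, 0.73, -0.90], [1.31, -1.11, 1.09, 3.12, -2.51], [-0.04, 0.06, 0.08, -0.51, 0.18], [-1.52, 1.14, -2.03, -0.84, 2.22], [0.11, -0.18, -0.36, 1.87, -0.61]]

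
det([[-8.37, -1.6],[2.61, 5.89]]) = -45.123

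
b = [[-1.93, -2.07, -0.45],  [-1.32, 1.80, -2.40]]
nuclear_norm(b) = 6.14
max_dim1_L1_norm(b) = 5.52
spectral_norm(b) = 3.28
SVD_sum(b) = [[0.05, -0.07, 0.09],[-1.24, 1.88, -2.38]] + [[-1.98,  -2.0,  -0.54], [-0.08,  -0.08,  -0.02]]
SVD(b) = [[-0.04, 1.00], [1.00, 0.04]] @ diag([3.2781429463156906, 2.8650442969561016]) @ [[-0.38,0.57,-0.73], [-0.69,-0.70,-0.19]]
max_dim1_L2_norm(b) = 3.28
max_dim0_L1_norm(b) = 3.87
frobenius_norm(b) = 4.35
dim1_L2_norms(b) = [2.87, 3.28]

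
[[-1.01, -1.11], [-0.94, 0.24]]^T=[[-1.01, -0.94], [-1.11, 0.24]]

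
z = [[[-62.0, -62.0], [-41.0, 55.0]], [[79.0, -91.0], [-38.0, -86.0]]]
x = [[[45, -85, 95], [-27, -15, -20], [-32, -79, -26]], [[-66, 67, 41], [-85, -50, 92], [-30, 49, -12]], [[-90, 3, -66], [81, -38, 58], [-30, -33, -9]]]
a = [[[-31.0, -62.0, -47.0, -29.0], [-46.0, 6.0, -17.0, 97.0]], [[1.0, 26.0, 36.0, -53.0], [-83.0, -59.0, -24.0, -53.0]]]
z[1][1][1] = -86.0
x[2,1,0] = 81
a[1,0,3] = -53.0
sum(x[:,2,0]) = -92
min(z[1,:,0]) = -38.0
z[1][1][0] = -38.0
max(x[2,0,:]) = 3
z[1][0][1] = -91.0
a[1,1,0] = -83.0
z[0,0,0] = -62.0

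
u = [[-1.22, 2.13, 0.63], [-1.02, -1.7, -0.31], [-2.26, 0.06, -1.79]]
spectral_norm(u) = 3.12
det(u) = -8.59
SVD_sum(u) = [[-0.58, -0.01, -0.35], [-0.92, -0.02, -0.55], [-2.45, -0.06, -1.47]] + [[-0.41, 2.29, 0.59], [0.26, -1.46, -0.37], [-0.00, 0.00, 0.00]] + [[-0.23, -0.14, 0.39],[-0.36, -0.22, 0.61],[0.19, 0.12, -0.32]]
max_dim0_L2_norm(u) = 2.76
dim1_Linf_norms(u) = [2.13, 1.7, 2.26]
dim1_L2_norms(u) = [2.53, 2.01, 2.88]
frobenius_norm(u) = 4.33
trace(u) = -4.71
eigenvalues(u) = [(-1.68+1.89j), (-1.68-1.89j), (-1.34+0j)]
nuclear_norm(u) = 6.93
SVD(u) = [[0.22,  -0.84,  -0.49], [0.34,  0.54,  -0.77], [0.91,  -0.0,  0.41]] @ diag([3.124892736384543, 2.8392809692833163, 0.9682607931527085]) @ [[-0.86, -0.02, -0.51], [0.17, -0.95, -0.25], [0.49, 0.3, -0.82]]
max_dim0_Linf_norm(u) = 2.26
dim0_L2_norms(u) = [2.76, 2.73, 1.92]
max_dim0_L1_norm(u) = 4.5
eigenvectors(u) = [[(-0.03-0.6j), (-0.03+0.6j), (-0.19+0j)],[0.32+0.11j, 0.32-0.11j, -0.27+0.00j],[0.72+0.00j, (0.72-0j), 0.94+0.00j]]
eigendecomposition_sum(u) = [[-0.58+1.10j,1.25+0.66j,0.24+0.41j], [-0.47-0.53j,(-0.6+0.53j),(-0.27+0.04j)], [(-1.29-0.75j),(-0.85+1.46j),-0.51+0.26j]] + [[-0.58-1.10j, 1.25-0.66j, 0.24-0.41j], [(-0.47+0.53j), (-0.6-0.53j), -0.27-0.04j], [(-1.29+0.75j), (-0.85-1.46j), (-0.51-0.26j)]] + [[(-0.06+0j), -0.36+0.00j, 0.16+0.00j], [-0.09+0.00j, (-0.5+0j), (0.22+0j)], [0.32-0.00j, 1.76-0.00j, (-0.78-0j)]]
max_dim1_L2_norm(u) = 2.88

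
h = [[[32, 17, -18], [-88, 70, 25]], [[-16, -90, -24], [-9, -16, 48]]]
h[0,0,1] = 17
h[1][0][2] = -24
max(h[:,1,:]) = 70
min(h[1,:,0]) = -16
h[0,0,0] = 32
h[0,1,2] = 25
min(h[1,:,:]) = -90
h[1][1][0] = -9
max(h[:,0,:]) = 32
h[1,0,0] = -16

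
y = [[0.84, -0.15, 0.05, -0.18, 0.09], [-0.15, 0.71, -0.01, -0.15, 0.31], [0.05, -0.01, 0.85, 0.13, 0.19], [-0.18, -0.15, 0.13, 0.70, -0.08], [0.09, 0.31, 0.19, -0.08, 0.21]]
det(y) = 0.00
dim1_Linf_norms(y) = [0.84, 0.71, 0.85, 0.7, 0.31]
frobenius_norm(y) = 1.72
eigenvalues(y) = [0.0, 0.42, 0.98, 0.96, 0.94]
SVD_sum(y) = [[0.44, 0.17, -0.06, -0.43, 0.15], [0.17, 0.06, -0.02, -0.16, 0.06], [-0.06, -0.02, 0.01, 0.06, -0.02], [-0.43, -0.16, 0.06, 0.43, -0.15], [0.15, 0.06, -0.02, -0.15, 0.05]] + [[0.32, -0.4, 0.14, 0.11, -0.10], [-0.40, 0.5, -0.18, -0.14, 0.13], [0.14, -0.18, 0.06, 0.05, -0.05], [0.11, -0.14, 0.05, 0.04, -0.04], [-0.10, 0.13, -0.05, -0.04, 0.03]] + [[0.0, 0.01, 0.03, 0.01, 0.01], [0.01, 0.08, 0.24, 0.04, 0.09], [0.03, 0.24, 0.73, 0.12, 0.28], [0.01, 0.04, 0.12, 0.02, 0.05], [0.01, 0.09, 0.28, 0.05, 0.11]] + [[0.08, 0.07, -0.06, 0.13, 0.03], [0.07, 0.06, -0.06, 0.12, 0.03], [-0.06, -0.06, 0.05, -0.1, -0.03], [0.13, 0.12, -0.1, 0.21, 0.06], [0.03, 0.03, -0.03, 0.06, 0.01]] + [[0.0,0.0,0.00,-0.00,-0.00], [0.0,0.00,0.00,-0.0,-0.0], [0.0,0.00,0.0,-0.00,-0.00], [-0.00,-0.0,-0.00,0.00,0.0], [-0.0,-0.0,-0.00,0.00,0.0]]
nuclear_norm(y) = 3.31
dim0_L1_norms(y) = [1.31, 1.33, 1.23, 1.24, 0.88]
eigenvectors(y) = [[-0.16, 0.44, -0.67, -0.58, 0.04], [-0.42, 0.39, -0.25, 0.72, 0.29], [-0.19, -0.34, 0.09, -0.25, 0.88], [0.01, 0.71, 0.66, -0.21, 0.15], [0.87, 0.19, -0.22, 0.19, 0.34]]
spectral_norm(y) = 0.98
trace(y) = 3.31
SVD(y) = [[-0.67, -0.58, -0.04, 0.44, -0.16], [-0.25, 0.72, -0.29, 0.39, -0.42], [0.09, -0.25, -0.88, -0.34, -0.19], [0.66, -0.21, -0.15, 0.71, 0.01], [-0.22, 0.19, -0.34, 0.19, 0.87]] @ diag([0.9846325237990406, 0.9564942073018078, 0.94418287035785, 0.42145684946193507, 0.0032335490793661383]) @ [[-0.67, -0.25, 0.09, 0.66, -0.22], [-0.58, 0.72, -0.25, -0.21, 0.19], [-0.04, -0.29, -0.88, -0.15, -0.34], [0.44, 0.39, -0.34, 0.71, 0.19], [-0.16, -0.42, -0.19, 0.01, 0.87]]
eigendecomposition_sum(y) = [[0.00,0.0,0.0,-0.0,-0.0],[0.00,0.00,0.0,-0.00,-0.0],[0.0,0.00,0.0,-0.00,-0.0],[-0.00,-0.0,-0.00,0.00,0.0],[-0.0,-0.00,-0.0,0.0,0.0]] + [[0.08, 0.07, -0.06, 0.13, 0.03], [0.07, 0.06, -0.06, 0.12, 0.03], [-0.06, -0.06, 0.05, -0.1, -0.03], [0.13, 0.12, -0.1, 0.21, 0.06], [0.03, 0.03, -0.03, 0.06, 0.01]] + [[0.44, 0.17, -0.06, -0.43, 0.15], [0.17, 0.06, -0.02, -0.16, 0.06], [-0.06, -0.02, 0.01, 0.06, -0.02], [-0.43, -0.16, 0.06, 0.43, -0.15], [0.15, 0.06, -0.02, -0.15, 0.05]] + [[0.32, -0.4, 0.14, 0.11, -0.1], [-0.40, 0.5, -0.18, -0.14, 0.13], [0.14, -0.18, 0.06, 0.05, -0.05], [0.11, -0.14, 0.05, 0.04, -0.04], [-0.10, 0.13, -0.05, -0.04, 0.03]] + [[0.00, 0.01, 0.03, 0.01, 0.01], [0.01, 0.08, 0.24, 0.04, 0.09], [0.03, 0.24, 0.73, 0.12, 0.28], [0.01, 0.04, 0.12, 0.02, 0.05], [0.01, 0.09, 0.28, 0.05, 0.11]]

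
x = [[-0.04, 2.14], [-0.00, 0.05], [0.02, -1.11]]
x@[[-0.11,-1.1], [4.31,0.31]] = [[9.23,0.71], [0.22,0.02], [-4.79,-0.37]]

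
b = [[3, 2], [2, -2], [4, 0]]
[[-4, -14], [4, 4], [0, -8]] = b @ [[0, -2], [-2, -4]]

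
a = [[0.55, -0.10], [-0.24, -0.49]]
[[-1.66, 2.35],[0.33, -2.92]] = a@[[-2.88, 4.92], [0.74, 3.54]]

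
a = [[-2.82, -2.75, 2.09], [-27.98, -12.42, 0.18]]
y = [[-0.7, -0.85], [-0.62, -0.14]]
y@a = [[25.76,12.48,-1.62], [5.67,3.44,-1.32]]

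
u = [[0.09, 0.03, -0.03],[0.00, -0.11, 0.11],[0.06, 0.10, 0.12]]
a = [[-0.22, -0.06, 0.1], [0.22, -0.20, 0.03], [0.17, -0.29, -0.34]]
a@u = [[-0.01, 0.01, 0.01], [0.02, 0.03, -0.02], [-0.01, 0.00, -0.08]]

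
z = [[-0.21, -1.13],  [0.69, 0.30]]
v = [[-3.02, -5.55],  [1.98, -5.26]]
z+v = [[-3.23,-6.68], [2.67,-4.96]]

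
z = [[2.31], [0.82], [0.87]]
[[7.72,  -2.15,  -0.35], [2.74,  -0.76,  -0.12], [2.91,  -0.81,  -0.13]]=z @ [[3.34,  -0.93,  -0.15]]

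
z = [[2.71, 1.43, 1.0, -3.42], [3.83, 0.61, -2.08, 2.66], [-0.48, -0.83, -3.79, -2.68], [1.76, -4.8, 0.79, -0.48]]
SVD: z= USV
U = [[0.18, 0.26, 0.67, 0.67], [0.32, -0.83, 0.42, -0.17], [0.25, 0.47, 0.46, -0.71], [0.90, 0.11, -0.41, 0.12]]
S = [5.27, 5.22, 4.89, 4.37]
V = [[0.60, -0.77, -0.13, -0.16], [-0.48, -0.21, 0.06, -0.85], [0.5, 0.57, -0.47, -0.45], [0.39, 0.20, 0.87, -0.21]]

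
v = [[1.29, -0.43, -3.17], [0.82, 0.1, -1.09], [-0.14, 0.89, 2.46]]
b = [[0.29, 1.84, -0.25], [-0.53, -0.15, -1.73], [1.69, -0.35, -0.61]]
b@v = [[1.92, -0.16, -3.54], [-0.56, -1.33, -2.41], [1.98, -1.3, -6.48]]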